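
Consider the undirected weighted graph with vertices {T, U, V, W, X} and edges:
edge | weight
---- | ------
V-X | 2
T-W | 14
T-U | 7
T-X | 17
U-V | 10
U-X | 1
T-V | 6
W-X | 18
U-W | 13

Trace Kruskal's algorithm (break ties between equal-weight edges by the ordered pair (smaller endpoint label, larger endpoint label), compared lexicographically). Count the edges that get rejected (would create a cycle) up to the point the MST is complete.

Sort edges by weight, then run Kruskal:
U-X (1): add — endpoints in different components.
V-X (2): add — endpoints in different components.
T-V (6): add — endpoints in different components.
T-U (7): skip — U and T already connected.
U-V (10): skip — U and V already connected.
U-W (13): add — endpoints in different components.
Edges rejected before the tree was complete: 2.

2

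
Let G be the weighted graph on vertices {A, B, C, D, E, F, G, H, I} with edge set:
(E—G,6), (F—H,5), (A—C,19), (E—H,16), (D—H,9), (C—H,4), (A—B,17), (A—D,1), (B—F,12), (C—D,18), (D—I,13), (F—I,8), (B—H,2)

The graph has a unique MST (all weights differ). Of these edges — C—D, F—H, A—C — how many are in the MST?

Kruskal: consider edges lightest-first.
A—D (1): add — endpoints in different components.
B—H (2): add — endpoints in different components.
C—H (4): add — endpoints in different components.
F—H (5): add — endpoints in different components.
E—G (6): add — endpoints in different components.
F—I (8): add — endpoints in different components.
D—H (9): add — endpoints in different components.
B—F (12): skip — B and F already connected.
D—I (13): skip — D and I already connected.
E—H (16): add — endpoints in different components.
MST edge set: {A—D, B—H, C—H, F—H, E—G, F—I, D—H, E—H}.
Of the listed edges, {F—H} are in the MST → 1.

1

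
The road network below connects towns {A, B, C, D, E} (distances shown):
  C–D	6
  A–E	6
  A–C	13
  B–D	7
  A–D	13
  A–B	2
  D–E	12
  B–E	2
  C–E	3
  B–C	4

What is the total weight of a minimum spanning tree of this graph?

Sort edges by weight, then run Kruskal:
A–B (2): add — endpoints in different components.
B–E (2): add — endpoints in different components.
C–E (3): add — endpoints in different components.
B–C (4): skip — B and C already connected.
A–E (6): skip — A and E already connected.
C–D (6): add — endpoints in different components.
MST edges: A–B, B–E, C–E, C–D; total weight 2+2+3+6 = 13.

13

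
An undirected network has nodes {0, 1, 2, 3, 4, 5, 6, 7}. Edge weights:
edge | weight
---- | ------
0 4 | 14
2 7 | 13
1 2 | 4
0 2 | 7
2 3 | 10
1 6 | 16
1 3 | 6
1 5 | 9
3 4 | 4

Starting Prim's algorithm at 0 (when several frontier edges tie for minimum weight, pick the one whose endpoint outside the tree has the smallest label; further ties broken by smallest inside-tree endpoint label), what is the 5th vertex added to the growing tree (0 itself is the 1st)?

4

Grow the tree from 0 using Prim:
Step 1: cheapest edge leaving the tree is 0 2 (7); add 2.
Step 2: cheapest edge leaving the tree is 1 2 (4); add 1.
Step 3: cheapest edge leaving the tree is 1 3 (6); add 3.
Step 4: cheapest edge leaving the tree is 3 4 (4); add 4.
Step 5: cheapest edge leaving the tree is 1 5 (9); add 5.
Step 6: cheapest edge leaving the tree is 2 7 (13); add 7.
Step 7: cheapest edge leaving the tree is 1 6 (16); add 6.
Vertex order: 0, 2, 1, 3, 4, 5, 7, 6. The 5th vertex is 4.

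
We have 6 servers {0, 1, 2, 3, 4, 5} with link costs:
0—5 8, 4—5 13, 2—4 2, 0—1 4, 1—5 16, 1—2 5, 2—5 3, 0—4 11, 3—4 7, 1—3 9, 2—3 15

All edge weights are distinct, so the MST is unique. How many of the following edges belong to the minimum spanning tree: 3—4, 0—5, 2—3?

1

Kruskal's algorithm — process edges by increasing weight (ties by edge label):
2—4 (2): add. Components now {0} {1} {2,4} {3} {5}
2—5 (3): add. Components now {0} {1} {2,4,5} {3}
0—1 (4): add. Components now {0,1} {2,4,5} {3}
1—2 (5): add. Components now {0,1,2,4,5} {3}
3—4 (7): add. Components now {0,1,2,3,4,5}
MST edge set: {2—4, 2—5, 0—1, 1—2, 3—4}.
Of the listed edges, {3—4} are in the MST → 1.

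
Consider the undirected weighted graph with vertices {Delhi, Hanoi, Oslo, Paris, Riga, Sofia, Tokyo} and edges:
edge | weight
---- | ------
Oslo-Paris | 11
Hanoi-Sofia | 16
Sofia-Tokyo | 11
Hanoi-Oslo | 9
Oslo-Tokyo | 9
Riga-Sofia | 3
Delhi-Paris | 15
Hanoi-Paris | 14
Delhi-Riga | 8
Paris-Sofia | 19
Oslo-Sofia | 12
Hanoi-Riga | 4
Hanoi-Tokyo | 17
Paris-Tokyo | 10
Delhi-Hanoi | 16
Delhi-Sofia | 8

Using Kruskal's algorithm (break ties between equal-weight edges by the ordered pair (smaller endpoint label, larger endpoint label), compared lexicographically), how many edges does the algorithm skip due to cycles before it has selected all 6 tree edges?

1

Kruskal: consider edges lightest-first.
Riga-Sofia (3): add — endpoints in different components.
Hanoi-Riga (4): add — endpoints in different components.
Delhi-Riga (8): add — endpoints in different components.
Delhi-Sofia (8): skip — Sofia and Delhi already connected.
Hanoi-Oslo (9): add — endpoints in different components.
Oslo-Tokyo (9): add — endpoints in different components.
Paris-Tokyo (10): add — endpoints in different components.
Edges rejected before the tree was complete: 1.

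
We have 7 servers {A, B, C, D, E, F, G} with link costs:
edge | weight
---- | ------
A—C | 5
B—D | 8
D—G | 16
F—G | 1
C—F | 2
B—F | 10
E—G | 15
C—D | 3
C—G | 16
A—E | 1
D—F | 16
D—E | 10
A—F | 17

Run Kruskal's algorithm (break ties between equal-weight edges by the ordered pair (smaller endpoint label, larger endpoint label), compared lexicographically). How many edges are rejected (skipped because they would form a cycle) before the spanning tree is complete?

0

Kruskal: consider edges lightest-first.
A—E (1): add — endpoints in different components.
F—G (1): add — endpoints in different components.
C—F (2): add — endpoints in different components.
C—D (3): add — endpoints in different components.
A—C (5): add — endpoints in different components.
B—D (8): add — endpoints in different components.
Edges rejected before the tree was complete: 0.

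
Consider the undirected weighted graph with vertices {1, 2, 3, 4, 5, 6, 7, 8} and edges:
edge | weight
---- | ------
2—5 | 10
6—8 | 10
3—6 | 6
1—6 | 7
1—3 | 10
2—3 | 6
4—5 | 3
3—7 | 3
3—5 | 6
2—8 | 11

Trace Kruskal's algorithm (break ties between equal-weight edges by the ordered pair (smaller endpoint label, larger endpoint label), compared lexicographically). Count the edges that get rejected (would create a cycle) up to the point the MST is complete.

Kruskal: consider edges lightest-first.
3—7 (3): add — endpoints in different components.
4—5 (3): add — endpoints in different components.
2—3 (6): add — endpoints in different components.
3—5 (6): add — endpoints in different components.
3—6 (6): add — endpoints in different components.
1—6 (7): add — endpoints in different components.
1—3 (10): skip — 1 and 3 already connected.
2—5 (10): skip — 2 and 5 already connected.
6—8 (10): add — endpoints in different components.
Edges rejected before the tree was complete: 2.

2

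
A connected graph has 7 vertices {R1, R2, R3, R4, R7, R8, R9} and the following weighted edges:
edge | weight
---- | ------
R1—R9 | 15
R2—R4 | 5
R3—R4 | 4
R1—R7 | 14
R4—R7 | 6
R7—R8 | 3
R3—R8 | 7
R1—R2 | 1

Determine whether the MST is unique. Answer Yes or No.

Yes

Kruskal: consider edges lightest-first.
R1—R2 (1): add — endpoints in different components.
R7—R8 (3): add — endpoints in different components.
R3—R4 (4): add — endpoints in different components.
R2—R4 (5): add — endpoints in different components.
R4—R7 (6): add — endpoints in different components.
R3—R8 (7): skip — R3 and R8 already connected.
R1—R7 (14): skip — R1 and R7 already connected.
R1—R9 (15): add — endpoints in different components.
Every non-tree edge has weight strictly greater than the heaviest edge on the tree path between its endpoints, so the MST is unique.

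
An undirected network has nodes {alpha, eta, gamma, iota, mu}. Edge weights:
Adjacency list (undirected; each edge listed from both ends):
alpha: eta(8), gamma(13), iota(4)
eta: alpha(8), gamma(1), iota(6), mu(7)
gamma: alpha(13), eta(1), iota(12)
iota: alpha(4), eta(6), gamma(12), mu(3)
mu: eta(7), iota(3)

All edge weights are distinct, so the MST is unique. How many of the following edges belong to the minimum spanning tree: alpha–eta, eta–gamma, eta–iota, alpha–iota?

Kruskal: consider edges lightest-first.
eta–gamma (1): add — endpoints in different components.
iota–mu (3): add — endpoints in different components.
alpha–iota (4): add — endpoints in different components.
eta–iota (6): add — endpoints in different components.
MST edge set: {eta–gamma, iota–mu, alpha–iota, eta–iota}.
Of the listed edges, {eta–gamma, eta–iota, alpha–iota} are in the MST → 3.

3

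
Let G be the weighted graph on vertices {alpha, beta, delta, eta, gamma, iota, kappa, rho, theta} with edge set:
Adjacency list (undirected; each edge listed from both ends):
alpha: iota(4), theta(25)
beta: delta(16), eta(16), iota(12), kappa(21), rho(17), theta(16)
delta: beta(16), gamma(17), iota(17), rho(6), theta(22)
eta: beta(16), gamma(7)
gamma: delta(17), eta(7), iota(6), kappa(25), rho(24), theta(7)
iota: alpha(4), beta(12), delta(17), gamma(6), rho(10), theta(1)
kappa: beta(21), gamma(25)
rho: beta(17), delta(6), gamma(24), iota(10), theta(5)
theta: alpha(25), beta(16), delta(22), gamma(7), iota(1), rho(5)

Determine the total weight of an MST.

62

Prim's algorithm from eta:
Step 1: cheapest edge leaving the tree is eta-gamma (7); add gamma.
Step 2: cheapest edge leaving the tree is gamma-iota (6); add iota.
Step 3: cheapest edge leaving the tree is iota-theta (1); add theta.
Step 4: cheapest edge leaving the tree is alpha-iota (4); add alpha.
Step 5: cheapest edge leaving the tree is rho-theta (5); add rho.
Step 6: cheapest edge leaving the tree is delta-rho (6); add delta.
Step 7: cheapest edge leaving the tree is beta-iota (12); add beta.
Step 8: cheapest edge leaving the tree is beta-kappa (21); add kappa.
MST edges: eta-gamma, gamma-iota, iota-theta, alpha-iota, rho-theta, delta-rho, beta-iota, beta-kappa; total weight 7+6+1+4+5+6+12+21 = 62.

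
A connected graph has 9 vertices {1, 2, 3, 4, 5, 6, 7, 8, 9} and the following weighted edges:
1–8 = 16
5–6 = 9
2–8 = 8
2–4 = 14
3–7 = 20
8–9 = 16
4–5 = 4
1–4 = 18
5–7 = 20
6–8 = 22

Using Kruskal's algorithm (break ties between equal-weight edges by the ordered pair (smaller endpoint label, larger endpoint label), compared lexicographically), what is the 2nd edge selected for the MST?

Kruskal's algorithm — process edges by increasing weight (ties by edge label):
4–5 (4): add — endpoints in different components.
2–8 (8): add — endpoints in different components.
5–6 (9): add — endpoints in different components.
2–4 (14): add — endpoints in different components.
1–8 (16): add — endpoints in different components.
8–9 (16): add — endpoints in different components.
1–4 (18): skip — 1 and 4 already connected.
3–7 (20): add — endpoints in different components.
5–7 (20): add — endpoints in different components.
The 2nd edge added is 2–8.

2-8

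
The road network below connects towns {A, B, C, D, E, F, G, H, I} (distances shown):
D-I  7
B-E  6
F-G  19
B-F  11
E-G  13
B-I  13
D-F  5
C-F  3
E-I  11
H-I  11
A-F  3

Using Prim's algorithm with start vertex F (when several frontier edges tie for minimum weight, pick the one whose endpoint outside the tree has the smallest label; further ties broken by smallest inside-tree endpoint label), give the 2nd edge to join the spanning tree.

Prim, starting at F.
Step 1: cheapest edge leaving the tree is A-F (3); add A.
Step 2: cheapest edge leaving the tree is C-F (3); add C.
Step 3: cheapest edge leaving the tree is D-F (5); add D.
Step 4: cheapest edge leaving the tree is D-I (7); add I.
Step 5: cheapest edge leaving the tree is B-F (11); add B.
Step 6: cheapest edge leaving the tree is B-E (6); add E.
Step 7: cheapest edge leaving the tree is H-I (11); add H.
Step 8: cheapest edge leaving the tree is E-G (13); add G.
The 2nd edge added is C-F.

C-F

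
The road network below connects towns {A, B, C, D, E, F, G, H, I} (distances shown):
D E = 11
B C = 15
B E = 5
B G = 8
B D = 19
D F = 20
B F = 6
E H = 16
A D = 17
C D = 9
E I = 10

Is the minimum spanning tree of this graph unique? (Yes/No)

Yes

Kruskal: consider edges lightest-first.
B E (5): add — endpoints in different components.
B F (6): add — endpoints in different components.
B G (8): add — endpoints in different components.
C D (9): add — endpoints in different components.
E I (10): add — endpoints in different components.
D E (11): add — endpoints in different components.
B C (15): skip — B and C already connected.
E H (16): add — endpoints in different components.
A D (17): add — endpoints in different components.
Every non-tree edge has weight strictly greater than the heaviest edge on the tree path between its endpoints, so the MST is unique.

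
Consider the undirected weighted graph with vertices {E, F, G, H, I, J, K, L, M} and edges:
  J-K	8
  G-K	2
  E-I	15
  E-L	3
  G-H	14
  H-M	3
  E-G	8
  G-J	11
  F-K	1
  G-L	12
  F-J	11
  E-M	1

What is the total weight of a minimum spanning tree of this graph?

Kruskal: consider edges lightest-first.
E-M (1): add — endpoints in different components.
F-K (1): add — endpoints in different components.
G-K (2): add — endpoints in different components.
E-L (3): add — endpoints in different components.
H-M (3): add — endpoints in different components.
E-G (8): add — endpoints in different components.
J-K (8): add — endpoints in different components.
F-J (11): skip — F and J already connected.
G-J (11): skip — G and J already connected.
G-L (12): skip — G and L already connected.
G-H (14): skip — G and H already connected.
E-I (15): add — endpoints in different components.
MST edges: E-M, F-K, G-K, E-L, H-M, E-G, J-K, E-I; total weight 1+1+2+3+3+8+8+15 = 41.

41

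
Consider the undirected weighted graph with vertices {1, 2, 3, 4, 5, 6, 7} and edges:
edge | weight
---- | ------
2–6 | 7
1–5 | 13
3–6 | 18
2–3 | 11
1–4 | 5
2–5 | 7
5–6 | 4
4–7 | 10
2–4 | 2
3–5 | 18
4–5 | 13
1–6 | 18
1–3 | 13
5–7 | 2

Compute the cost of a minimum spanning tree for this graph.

Prim's algorithm from 1:
Step 1: frontier [1–4 5, 1–3 13, 1–5 13, 1–6 18] → take 1–4 (5); add 4.
Step 2: frontier [1–3 13, 1–5 13, 1–6 18, 2–4 2, 4–7 10, 4–5 13] → take 2–4 (2); add 2.
Step 3: frontier [1–3 13, 1–5 13, 1–6 18, 2–5 7, 2–6 7, 2–3 11, 4–7 10, 4–5 13] → take 2–5 (7); add 5.
Step 4: frontier [1–3 13, 1–6 18, 2–6 7, 2–3 11, 4–7 10, 5–7 2, 5–6 4, 3–5 18] → take 5–7 (2); add 7.
Step 5: frontier [1–3 13, 1–6 18, 2–6 7, 2–3 11, 5–6 4, 3–5 18] → take 5–6 (4); add 6.
Step 6: frontier [1–3 13, 2–3 11, 3–5 18, 3–6 18] → take 2–3 (11); add 3.
MST edges: 1–4, 2–4, 2–5, 5–7, 5–6, 2–3; total weight 5+2+7+2+4+11 = 31.

31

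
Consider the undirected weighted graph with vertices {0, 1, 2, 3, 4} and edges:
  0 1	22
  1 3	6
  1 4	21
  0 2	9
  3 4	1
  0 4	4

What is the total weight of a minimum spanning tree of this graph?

20

Kruskal's algorithm — process edges by increasing weight (ties by edge label):
3 4 (1): add. Components now {0} {1} {2} {3,4}
0 4 (4): add. Components now {0,3,4} {1} {2}
1 3 (6): add. Components now {0,1,3,4} {2}
0 2 (9): add. Components now {0,1,2,3,4}
MST edges: 3 4, 0 4, 1 3, 0 2; total weight 1+4+6+9 = 20.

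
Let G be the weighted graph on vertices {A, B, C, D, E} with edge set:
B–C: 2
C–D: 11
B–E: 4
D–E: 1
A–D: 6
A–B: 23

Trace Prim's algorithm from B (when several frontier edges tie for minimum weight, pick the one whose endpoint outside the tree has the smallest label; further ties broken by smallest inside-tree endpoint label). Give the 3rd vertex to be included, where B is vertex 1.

Grow the tree from B using Prim:
Step 1: cheapest edge leaving the tree is B–C (2); add C.
Step 2: cheapest edge leaving the tree is B–E (4); add E.
Step 3: cheapest edge leaving the tree is D–E (1); add D.
Step 4: cheapest edge leaving the tree is A–D (6); add A.
Vertex order: B, C, E, D, A. The 3rd vertex is E.

E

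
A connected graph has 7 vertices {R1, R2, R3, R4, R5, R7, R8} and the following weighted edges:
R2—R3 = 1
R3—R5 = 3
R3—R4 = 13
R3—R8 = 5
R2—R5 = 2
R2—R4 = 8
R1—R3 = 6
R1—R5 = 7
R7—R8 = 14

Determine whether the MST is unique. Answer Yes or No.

Yes

Kruskal: consider edges lightest-first.
R2—R3 (1): add — endpoints in different components.
R2—R5 (2): add — endpoints in different components.
R3—R5 (3): skip — R3 and R5 already connected.
R3—R8 (5): add — endpoints in different components.
R1—R3 (6): add — endpoints in different components.
R1—R5 (7): skip — R1 and R5 already connected.
R2—R4 (8): add — endpoints in different components.
R3—R4 (13): skip — R3 and R4 already connected.
R7—R8 (14): add — endpoints in different components.
Every non-tree edge has weight strictly greater than the heaviest edge on the tree path between its endpoints, so the MST is unique.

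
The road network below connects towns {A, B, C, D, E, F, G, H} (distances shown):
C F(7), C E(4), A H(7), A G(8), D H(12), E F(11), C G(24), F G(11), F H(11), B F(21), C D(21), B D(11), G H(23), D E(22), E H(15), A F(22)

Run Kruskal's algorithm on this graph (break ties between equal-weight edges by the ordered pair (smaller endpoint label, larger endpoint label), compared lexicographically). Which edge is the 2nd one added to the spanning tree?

Kruskal's algorithm — process edges by increasing weight (ties by edge label):
C E (4): add — endpoints in different components.
A H (7): add — endpoints in different components.
C F (7): add — endpoints in different components.
A G (8): add — endpoints in different components.
B D (11): add — endpoints in different components.
E F (11): skip — E and F already connected.
F G (11): add — endpoints in different components.
F H (11): skip — F and H already connected.
D H (12): add — endpoints in different components.
The 2nd edge added is A H.

A-H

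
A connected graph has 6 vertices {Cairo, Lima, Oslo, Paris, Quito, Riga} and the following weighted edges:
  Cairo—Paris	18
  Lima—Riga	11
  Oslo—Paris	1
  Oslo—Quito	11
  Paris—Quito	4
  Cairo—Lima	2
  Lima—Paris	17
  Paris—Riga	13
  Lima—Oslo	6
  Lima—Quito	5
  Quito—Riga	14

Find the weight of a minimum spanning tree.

23

Sort edges by weight, then run Kruskal:
Oslo—Paris (1): add — endpoints in different components.
Cairo—Lima (2): add — endpoints in different components.
Paris—Quito (4): add — endpoints in different components.
Lima—Quito (5): add — endpoints in different components.
Lima—Oslo (6): skip — Oslo and Lima already connected.
Lima—Riga (11): add — endpoints in different components.
MST edges: Oslo—Paris, Cairo—Lima, Paris—Quito, Lima—Quito, Lima—Riga; total weight 1+2+4+5+11 = 23.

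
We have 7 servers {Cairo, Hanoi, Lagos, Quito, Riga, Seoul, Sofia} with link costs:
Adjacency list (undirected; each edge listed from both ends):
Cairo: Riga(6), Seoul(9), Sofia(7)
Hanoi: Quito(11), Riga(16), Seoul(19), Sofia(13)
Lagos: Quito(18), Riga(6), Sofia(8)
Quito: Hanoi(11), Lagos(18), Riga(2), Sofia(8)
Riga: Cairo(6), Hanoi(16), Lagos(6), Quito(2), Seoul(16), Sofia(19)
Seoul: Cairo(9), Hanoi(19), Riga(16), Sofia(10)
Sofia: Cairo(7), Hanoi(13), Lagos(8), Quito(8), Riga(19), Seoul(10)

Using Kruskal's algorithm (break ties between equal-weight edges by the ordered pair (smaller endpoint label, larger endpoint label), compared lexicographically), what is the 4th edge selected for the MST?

Cairo-Sofia

Kruskal: consider edges lightest-first.
Quito-Riga (2): add — endpoints in different components.
Cairo-Riga (6): add — endpoints in different components.
Lagos-Riga (6): add — endpoints in different components.
Cairo-Sofia (7): add — endpoints in different components.
Lagos-Sofia (8): skip — Lagos and Sofia already connected.
Quito-Sofia (8): skip — Quito and Sofia already connected.
Cairo-Seoul (9): add — endpoints in different components.
Seoul-Sofia (10): skip — Sofia and Seoul already connected.
Hanoi-Quito (11): add — endpoints in different components.
The 4th edge added is Cairo-Sofia.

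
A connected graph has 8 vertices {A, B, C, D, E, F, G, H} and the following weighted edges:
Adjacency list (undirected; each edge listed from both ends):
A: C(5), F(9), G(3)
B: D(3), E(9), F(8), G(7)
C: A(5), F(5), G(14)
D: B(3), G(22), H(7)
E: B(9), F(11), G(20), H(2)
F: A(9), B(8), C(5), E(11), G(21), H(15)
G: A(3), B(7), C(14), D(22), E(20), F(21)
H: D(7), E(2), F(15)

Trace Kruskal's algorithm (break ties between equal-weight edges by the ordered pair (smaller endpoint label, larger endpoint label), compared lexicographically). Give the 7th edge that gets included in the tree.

D-H

Kruskal: consider edges lightest-first.
E–H (2): add — endpoints in different components.
A–G (3): add — endpoints in different components.
B–D (3): add — endpoints in different components.
A–C (5): add — endpoints in different components.
C–F (5): add — endpoints in different components.
B–G (7): add — endpoints in different components.
D–H (7): add — endpoints in different components.
The 7th edge added is D–H.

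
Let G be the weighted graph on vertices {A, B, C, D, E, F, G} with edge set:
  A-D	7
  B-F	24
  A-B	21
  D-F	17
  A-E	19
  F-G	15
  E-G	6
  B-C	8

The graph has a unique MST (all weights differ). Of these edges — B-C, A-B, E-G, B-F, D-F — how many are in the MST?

Sort edges by weight, then run Kruskal:
E-G (6): add — endpoints in different components.
A-D (7): add — endpoints in different components.
B-C (8): add — endpoints in different components.
F-G (15): add — endpoints in different components.
D-F (17): add — endpoints in different components.
A-E (19): skip — A and E already connected.
A-B (21): add — endpoints in different components.
MST edge set: {E-G, A-D, B-C, F-G, D-F, A-B}.
Of the listed edges, {B-C, A-B, E-G, D-F} are in the MST → 4.

4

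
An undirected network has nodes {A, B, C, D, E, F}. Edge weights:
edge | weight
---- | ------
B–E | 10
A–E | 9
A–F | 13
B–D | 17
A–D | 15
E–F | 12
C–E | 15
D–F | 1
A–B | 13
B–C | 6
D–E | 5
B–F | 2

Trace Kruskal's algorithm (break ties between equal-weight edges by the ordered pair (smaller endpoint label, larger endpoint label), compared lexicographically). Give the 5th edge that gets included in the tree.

Sort edges by weight, then run Kruskal:
D–F (1): add. Components now {A} {B} {C} {D,F} {E}
B–F (2): add. Components now {A} {B,D,F} {C} {E}
D–E (5): add. Components now {A} {B,D,E,F} {C}
B–C (6): add. Components now {A} {B,C,D,E,F}
A–E (9): add. Components now {A,B,C,D,E,F}
The 5th edge added is A–E.

A-E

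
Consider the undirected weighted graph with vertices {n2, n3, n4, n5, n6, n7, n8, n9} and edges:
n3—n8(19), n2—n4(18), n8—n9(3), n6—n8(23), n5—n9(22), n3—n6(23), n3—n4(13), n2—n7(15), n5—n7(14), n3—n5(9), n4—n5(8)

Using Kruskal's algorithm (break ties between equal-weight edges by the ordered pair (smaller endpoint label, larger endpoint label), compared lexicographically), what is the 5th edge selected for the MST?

Kruskal's algorithm — process edges by increasing weight (ties by edge label):
n8—n9 (3): add — endpoints in different components.
n4—n5 (8): add — endpoints in different components.
n3—n5 (9): add — endpoints in different components.
n3—n4 (13): skip — n4 and n3 already connected.
n5—n7 (14): add — endpoints in different components.
n2—n7 (15): add — endpoints in different components.
n2—n4 (18): skip — n4 and n2 already connected.
n3—n8 (19): add — endpoints in different components.
n5—n9 (22): skip — n5 and n9 already connected.
n3—n6 (23): add — endpoints in different components.
The 5th edge added is n2—n7.

n2-n7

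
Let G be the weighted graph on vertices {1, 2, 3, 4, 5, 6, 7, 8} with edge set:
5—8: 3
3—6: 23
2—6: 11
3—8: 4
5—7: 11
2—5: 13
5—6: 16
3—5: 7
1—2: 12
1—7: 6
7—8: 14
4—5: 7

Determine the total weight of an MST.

Prim, starting at 7.
Step 1: frontier [1—7 6, 5—7 11, 7—8 14] → take 1—7 (6); add 1.
Step 2: frontier [1—2 12, 5—7 11, 7—8 14] → take 5—7 (11); add 5.
Step 3: frontier [1—2 12, 5—8 3, 3—5 7, 4—5 7, 2—5 13, 5—6 16, 7—8 14] → take 5—8 (3); add 8.
Step 4: frontier [1—2 12, 3—5 7, 4—5 7, 2—5 13, 5—6 16, 3—8 4] → take 3—8 (4); add 3.
Step 5: frontier [1—2 12, 3—6 23, 4—5 7, 2—5 13, 5—6 16] → take 4—5 (7); add 4.
Step 6: frontier [1—2 12, 3—6 23, 2—5 13, 5—6 16] → take 1—2 (12); add 2.
Step 7: frontier [2—6 11, 3—6 23, 5—6 16] → take 2—6 (11); add 6.
MST edges: 1—7, 5—7, 5—8, 3—8, 4—5, 1—2, 2—6; total weight 6+11+3+4+7+12+11 = 54.

54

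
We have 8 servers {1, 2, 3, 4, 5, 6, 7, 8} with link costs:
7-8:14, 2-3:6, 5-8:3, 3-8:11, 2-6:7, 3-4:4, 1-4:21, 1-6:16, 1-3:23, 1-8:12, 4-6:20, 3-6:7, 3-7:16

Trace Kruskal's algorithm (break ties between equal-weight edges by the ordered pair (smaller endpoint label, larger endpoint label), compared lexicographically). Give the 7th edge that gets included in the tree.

Kruskal's algorithm — process edges by increasing weight (ties by edge label):
5-8 (3): add — endpoints in different components.
3-4 (4): add — endpoints in different components.
2-3 (6): add — endpoints in different components.
2-6 (7): add — endpoints in different components.
3-6 (7): skip — 3 and 6 already connected.
3-8 (11): add — endpoints in different components.
1-8 (12): add — endpoints in different components.
7-8 (14): add — endpoints in different components.
The 7th edge added is 7-8.

7-8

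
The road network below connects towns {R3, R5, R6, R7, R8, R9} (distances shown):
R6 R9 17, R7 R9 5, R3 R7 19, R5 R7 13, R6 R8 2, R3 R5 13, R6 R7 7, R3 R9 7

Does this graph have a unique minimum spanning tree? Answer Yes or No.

Kruskal: consider edges lightest-first.
R6 R8 (2): add — endpoints in different components.
R7 R9 (5): add — endpoints in different components.
R3 R9 (7): add — endpoints in different components.
R6 R7 (7): add — endpoints in different components.
R3 R5 (13): add — endpoints in different components.
Non-tree edge R5 R7 has weight 13, equal to the heaviest edge on its tree cycle — swapping gives another MST of the same weight. Not unique.

No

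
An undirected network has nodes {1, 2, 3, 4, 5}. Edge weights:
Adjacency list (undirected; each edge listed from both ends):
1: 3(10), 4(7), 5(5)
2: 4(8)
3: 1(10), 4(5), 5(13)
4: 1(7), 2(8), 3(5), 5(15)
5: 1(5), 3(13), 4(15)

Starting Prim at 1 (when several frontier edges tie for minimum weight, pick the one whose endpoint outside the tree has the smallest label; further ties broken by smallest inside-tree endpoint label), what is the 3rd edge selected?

3-4

Prim, starting at 1.
Step 1: frontier [1-5 5, 1-4 7, 1-3 10] → take 1-5 (5); add 5.
Step 2: frontier [1-4 7, 1-3 10, 3-5 13, 4-5 15] → take 1-4 (7); add 4.
Step 3: frontier [1-3 10, 3-4 5, 2-4 8, 3-5 13] → take 3-4 (5); add 3.
Step 4: frontier [2-4 8] → take 2-4 (8); add 2.
The 3rd edge added is 3-4.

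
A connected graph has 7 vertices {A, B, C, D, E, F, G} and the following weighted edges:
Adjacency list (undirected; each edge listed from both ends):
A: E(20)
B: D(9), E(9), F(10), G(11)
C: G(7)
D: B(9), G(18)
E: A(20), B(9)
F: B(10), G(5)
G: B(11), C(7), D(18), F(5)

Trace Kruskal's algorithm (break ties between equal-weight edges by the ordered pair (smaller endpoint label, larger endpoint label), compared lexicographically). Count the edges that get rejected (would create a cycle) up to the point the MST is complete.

Sort edges by weight, then run Kruskal:
F—G (5): add. Components now {A} {B} {C} {D} {E} {F,G}
C—G (7): add. Components now {A} {B} {C,F,G} {D} {E}
B—D (9): add. Components now {A} {B,D} {C,F,G} {E}
B—E (9): add. Components now {A} {B,D,E} {C,F,G}
B—F (10): add. Components now {A} {B,C,D,E,F,G}
B—G (11): skip — B and G already connected.
D—G (18): skip — D and G already connected.
A—E (20): add. Components now {A,B,C,D,E,F,G}
Edges rejected before the tree was complete: 2.

2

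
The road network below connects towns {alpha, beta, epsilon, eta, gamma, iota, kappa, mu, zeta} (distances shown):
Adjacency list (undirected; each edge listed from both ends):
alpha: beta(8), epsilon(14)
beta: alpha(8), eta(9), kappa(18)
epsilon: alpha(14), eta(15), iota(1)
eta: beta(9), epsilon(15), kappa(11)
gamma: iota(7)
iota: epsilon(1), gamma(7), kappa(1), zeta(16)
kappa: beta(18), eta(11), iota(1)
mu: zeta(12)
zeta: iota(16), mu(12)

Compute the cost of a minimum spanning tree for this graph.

65

Kruskal: consider edges lightest-first.
epsilon–iota (1): add — endpoints in different components.
iota–kappa (1): add — endpoints in different components.
gamma–iota (7): add — endpoints in different components.
alpha–beta (8): add — endpoints in different components.
beta–eta (9): add — endpoints in different components.
eta–kappa (11): add — endpoints in different components.
mu–zeta (12): add — endpoints in different components.
alpha–epsilon (14): skip — epsilon and alpha already connected.
epsilon–eta (15): skip — eta and epsilon already connected.
iota–zeta (16): add — endpoints in different components.
MST edges: epsilon–iota, iota–kappa, gamma–iota, alpha–beta, beta–eta, eta–kappa, mu–zeta, iota–zeta; total weight 1+1+7+8+9+11+12+16 = 65.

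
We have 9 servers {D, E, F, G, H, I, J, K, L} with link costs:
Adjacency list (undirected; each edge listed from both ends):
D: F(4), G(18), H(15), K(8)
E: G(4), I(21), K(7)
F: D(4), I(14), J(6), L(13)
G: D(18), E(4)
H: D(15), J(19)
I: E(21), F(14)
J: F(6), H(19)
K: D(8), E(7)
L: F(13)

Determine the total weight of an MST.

71

Prim, starting at D.
Step 1: cheapest edge leaving the tree is D F (4); add F.
Step 2: cheapest edge leaving the tree is F J (6); add J.
Step 3: cheapest edge leaving the tree is D K (8); add K.
Step 4: cheapest edge leaving the tree is E K (7); add E.
Step 5: cheapest edge leaving the tree is E G (4); add G.
Step 6: cheapest edge leaving the tree is F L (13); add L.
Step 7: cheapest edge leaving the tree is F I (14); add I.
Step 8: cheapest edge leaving the tree is D H (15); add H.
MST edges: D F, F J, D K, E K, E G, F L, F I, D H; total weight 4+6+8+7+4+13+14+15 = 71.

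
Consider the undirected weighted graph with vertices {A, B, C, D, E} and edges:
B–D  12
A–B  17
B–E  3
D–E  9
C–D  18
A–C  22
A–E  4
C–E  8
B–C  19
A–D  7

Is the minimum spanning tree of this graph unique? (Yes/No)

Yes

Sort edges by weight, then run Kruskal:
B–E (3): add. Components now {A} {B,E} {C} {D}
A–E (4): add. Components now {A,B,E} {C} {D}
A–D (7): add. Components now {A,B,D,E} {C}
C–E (8): add. Components now {A,B,C,D,E}
Every non-tree edge has weight strictly greater than the heaviest edge on the tree path between its endpoints, so the MST is unique.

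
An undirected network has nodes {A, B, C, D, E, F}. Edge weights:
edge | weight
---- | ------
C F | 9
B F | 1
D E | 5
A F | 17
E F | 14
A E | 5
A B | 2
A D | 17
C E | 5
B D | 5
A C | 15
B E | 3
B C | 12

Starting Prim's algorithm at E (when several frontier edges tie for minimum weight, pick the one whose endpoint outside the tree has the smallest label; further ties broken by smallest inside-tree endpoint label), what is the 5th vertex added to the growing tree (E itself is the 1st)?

Prim's algorithm from E:
Step 1: frontier [B E 3, A E 5, C E 5, D E 5, E F 14] → take B E (3); add B.
Step 2: frontier [B F 1, A B 2, B D 5, B C 12, A E 5, C E 5, D E 5, E F 14] → take B F (1); add F.
Step 3: frontier [A B 2, B D 5, B C 12, A E 5, C E 5, D E 5, C F 9, A F 17] → take A B (2); add A.
Step 4: frontier [A C 15, A D 17, B D 5, B C 12, C E 5, D E 5, C F 9] → take C E (5); add C.
Step 5: frontier [A D 17, B D 5, D E 5] → take B D (5); add D.
Vertex order: E, B, F, A, C, D. The 5th vertex is C.

C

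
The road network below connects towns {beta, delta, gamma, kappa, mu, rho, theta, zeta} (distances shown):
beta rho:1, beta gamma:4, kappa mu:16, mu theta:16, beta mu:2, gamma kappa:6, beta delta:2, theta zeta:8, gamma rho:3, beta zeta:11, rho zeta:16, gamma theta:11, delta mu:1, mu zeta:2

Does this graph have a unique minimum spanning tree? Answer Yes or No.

No

Kruskal's algorithm — process edges by increasing weight (ties by edge label):
beta rho (1): add — endpoints in different components.
delta mu (1): add — endpoints in different components.
beta delta (2): add — endpoints in different components.
beta mu (2): skip — mu and beta already connected.
mu zeta (2): add — endpoints in different components.
gamma rho (3): add — endpoints in different components.
beta gamma (4): skip — gamma and beta already connected.
gamma kappa (6): add — endpoints in different components.
theta zeta (8): add — endpoints in different components.
Non-tree edge beta mu has weight 2, equal to the heaviest edge on its tree cycle — swapping gives another MST of the same weight. Not unique.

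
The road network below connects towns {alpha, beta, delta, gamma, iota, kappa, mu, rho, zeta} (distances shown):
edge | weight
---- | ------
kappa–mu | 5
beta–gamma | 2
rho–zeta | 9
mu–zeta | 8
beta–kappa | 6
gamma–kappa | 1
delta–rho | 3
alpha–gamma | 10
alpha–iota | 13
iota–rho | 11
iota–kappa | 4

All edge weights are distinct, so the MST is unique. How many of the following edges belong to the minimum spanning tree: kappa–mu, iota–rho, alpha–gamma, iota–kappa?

Sort edges by weight, then run Kruskal:
gamma–kappa (1): add — endpoints in different components.
beta–gamma (2): add — endpoints in different components.
delta–rho (3): add — endpoints in different components.
iota–kappa (4): add — endpoints in different components.
kappa–mu (5): add — endpoints in different components.
beta–kappa (6): skip — beta and kappa already connected.
mu–zeta (8): add — endpoints in different components.
rho–zeta (9): add — endpoints in different components.
alpha–gamma (10): add — endpoints in different components.
MST edge set: {gamma–kappa, beta–gamma, delta–rho, iota–kappa, kappa–mu, mu–zeta, rho–zeta, alpha–gamma}.
Of the listed edges, {kappa–mu, alpha–gamma, iota–kappa} are in the MST → 3.

3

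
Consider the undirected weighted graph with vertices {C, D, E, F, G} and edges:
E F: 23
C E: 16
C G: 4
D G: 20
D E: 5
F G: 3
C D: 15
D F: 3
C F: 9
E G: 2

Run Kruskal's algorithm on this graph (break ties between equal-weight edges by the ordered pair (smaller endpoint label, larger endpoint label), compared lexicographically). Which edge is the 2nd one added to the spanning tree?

Kruskal's algorithm — process edges by increasing weight (ties by edge label):
E G (2): add — endpoints in different components.
D F (3): add — endpoints in different components.
F G (3): add — endpoints in different components.
C G (4): add — endpoints in different components.
The 2nd edge added is D F.

D-F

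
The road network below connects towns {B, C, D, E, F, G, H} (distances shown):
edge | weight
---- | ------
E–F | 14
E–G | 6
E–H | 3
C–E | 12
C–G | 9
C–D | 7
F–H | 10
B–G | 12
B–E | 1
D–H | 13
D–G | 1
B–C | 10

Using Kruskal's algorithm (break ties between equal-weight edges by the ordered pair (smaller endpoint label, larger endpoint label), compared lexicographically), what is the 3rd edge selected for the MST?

Kruskal's algorithm — process edges by increasing weight (ties by edge label):
B–E (1): add — endpoints in different components.
D–G (1): add — endpoints in different components.
E–H (3): add — endpoints in different components.
E–G (6): add — endpoints in different components.
C–D (7): add — endpoints in different components.
C–G (9): skip — C and G already connected.
B–C (10): skip — B and C already connected.
F–H (10): add — endpoints in different components.
The 3rd edge added is E–H.

E-H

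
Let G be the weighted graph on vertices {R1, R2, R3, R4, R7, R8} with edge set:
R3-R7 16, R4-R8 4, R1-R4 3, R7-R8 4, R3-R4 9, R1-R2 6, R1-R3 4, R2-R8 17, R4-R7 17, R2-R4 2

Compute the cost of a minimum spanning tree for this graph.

17

Prim's algorithm from R7:
Step 1: cheapest edge leaving the tree is R7-R8 (4); add R8.
Step 2: cheapest edge leaving the tree is R4-R8 (4); add R4.
Step 3: cheapest edge leaving the tree is R2-R4 (2); add R2.
Step 4: cheapest edge leaving the tree is R1-R4 (3); add R1.
Step 5: cheapest edge leaving the tree is R1-R3 (4); add R3.
MST edges: R7-R8, R4-R8, R2-R4, R1-R4, R1-R3; total weight 4+4+2+3+4 = 17.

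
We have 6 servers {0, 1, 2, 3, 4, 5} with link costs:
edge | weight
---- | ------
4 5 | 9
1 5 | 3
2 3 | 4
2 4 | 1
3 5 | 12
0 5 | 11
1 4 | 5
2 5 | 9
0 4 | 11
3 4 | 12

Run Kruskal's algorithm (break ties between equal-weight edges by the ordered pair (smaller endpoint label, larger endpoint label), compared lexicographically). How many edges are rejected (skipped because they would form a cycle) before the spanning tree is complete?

Kruskal: consider edges lightest-first.
2 4 (1): add. Components now {0} {1} {2,4} {3} {5}
1 5 (3): add. Components now {0} {1,5} {2,4} {3}
2 3 (4): add. Components now {0} {1,5} {2,3,4}
1 4 (5): add. Components now {0} {1,2,3,4,5}
2 5 (9): skip — 2 and 5 already connected.
4 5 (9): skip — 4 and 5 already connected.
0 4 (11): add. Components now {0,1,2,3,4,5}
Edges rejected before the tree was complete: 2.

2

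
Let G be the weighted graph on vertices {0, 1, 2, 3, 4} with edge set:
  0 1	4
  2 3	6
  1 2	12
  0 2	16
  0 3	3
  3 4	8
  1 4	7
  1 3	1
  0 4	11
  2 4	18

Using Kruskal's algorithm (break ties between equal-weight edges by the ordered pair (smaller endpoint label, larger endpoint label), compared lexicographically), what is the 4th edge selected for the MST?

Kruskal's algorithm — process edges by increasing weight (ties by edge label):
1 3 (1): add — endpoints in different components.
0 3 (3): add — endpoints in different components.
0 1 (4): skip — 0 and 1 already connected.
2 3 (6): add — endpoints in different components.
1 4 (7): add — endpoints in different components.
The 4th edge added is 1 4.

1-4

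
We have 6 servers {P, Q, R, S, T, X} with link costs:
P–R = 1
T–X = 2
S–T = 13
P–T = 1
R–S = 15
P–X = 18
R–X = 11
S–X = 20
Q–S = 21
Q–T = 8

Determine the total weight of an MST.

Kruskal's algorithm — process edges by increasing weight (ties by edge label):
P–R (1): add. Components now {T} {P,R} {X} {S} {Q}
P–T (1): add. Components now {P,R,T} {X} {S} {Q}
T–X (2): add. Components now {P,R,T,X} {S} {Q}
Q–T (8): add. Components now {P,Q,R,T,X} {S}
R–X (11): skip — R and X already connected.
S–T (13): add. Components now {P,Q,R,S,T,X}
MST edges: P–R, P–T, T–X, Q–T, S–T; total weight 1+1+2+8+13 = 25.

25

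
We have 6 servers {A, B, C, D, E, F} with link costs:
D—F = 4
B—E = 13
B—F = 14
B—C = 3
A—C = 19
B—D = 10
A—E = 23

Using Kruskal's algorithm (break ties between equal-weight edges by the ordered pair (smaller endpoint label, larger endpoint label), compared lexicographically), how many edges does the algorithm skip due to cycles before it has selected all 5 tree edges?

1

Sort edges by weight, then run Kruskal:
B—C (3): add — endpoints in different components.
D—F (4): add — endpoints in different components.
B—D (10): add — endpoints in different components.
B—E (13): add — endpoints in different components.
B—F (14): skip — B and F already connected.
A—C (19): add — endpoints in different components.
Edges rejected before the tree was complete: 1.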